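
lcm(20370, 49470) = 346290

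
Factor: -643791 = -1 * 3^1 * 53^1 * 4049^1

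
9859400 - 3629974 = 6229426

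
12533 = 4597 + 7936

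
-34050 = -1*34050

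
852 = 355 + 497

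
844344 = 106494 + 737850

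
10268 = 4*2567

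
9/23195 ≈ 0.000388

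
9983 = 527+9456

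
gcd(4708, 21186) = 2354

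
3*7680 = 23040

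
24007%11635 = 737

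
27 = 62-35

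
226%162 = 64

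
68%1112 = 68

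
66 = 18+48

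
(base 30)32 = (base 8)134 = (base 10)92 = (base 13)71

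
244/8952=61/2238 ≈ 0.0273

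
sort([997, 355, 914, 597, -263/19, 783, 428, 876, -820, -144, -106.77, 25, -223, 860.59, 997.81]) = [-820, -223, -144, -106.77, -263/19, 25, 355, 428, 597, 783, 860.59, 876, 914, 997, 997.81]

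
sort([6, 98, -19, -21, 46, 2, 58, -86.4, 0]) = [-86.4, -21, -19, 0, 2, 6, 46, 58, 98]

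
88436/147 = 601 + 89/147≈601.61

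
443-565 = -122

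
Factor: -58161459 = -1 * 3^1 * 79^1 * 245407^1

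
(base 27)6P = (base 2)10111011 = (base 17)B0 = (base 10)187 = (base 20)97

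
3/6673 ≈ 0.000450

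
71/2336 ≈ 0.0304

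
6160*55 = 338800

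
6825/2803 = 2+1219/2803 ≈ 2.43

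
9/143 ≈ 0.0629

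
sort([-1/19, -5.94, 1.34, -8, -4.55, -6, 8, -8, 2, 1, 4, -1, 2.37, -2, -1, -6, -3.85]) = [-8, -8, -6, -6, -5.94, -4.55, -3.85, -2, -1, -1, -1/19, 1, 1.34, 2, 2.37, 4, 8]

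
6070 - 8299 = -2229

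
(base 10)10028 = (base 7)41144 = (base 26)eli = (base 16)272c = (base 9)14672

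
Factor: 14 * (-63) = -1 * 2^1 * 3^2 * 7^2 = -882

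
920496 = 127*7248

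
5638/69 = 81 + 49/69 ≈ 81.71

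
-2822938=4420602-7243540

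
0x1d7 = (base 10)471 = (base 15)216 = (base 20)13b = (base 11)399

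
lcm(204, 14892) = 14892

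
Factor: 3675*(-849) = -1*3^2*5^2*7^2*283^1 = -3120075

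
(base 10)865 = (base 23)1ee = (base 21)1k4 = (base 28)12p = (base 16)361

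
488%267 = 221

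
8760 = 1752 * 5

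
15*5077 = 76155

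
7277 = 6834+443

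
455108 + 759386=1214494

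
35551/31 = 1146 + 25/31 ≈ 1146.81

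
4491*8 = 35928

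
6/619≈0.00969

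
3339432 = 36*92762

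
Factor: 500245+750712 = 67^1*18671^1 = 1250957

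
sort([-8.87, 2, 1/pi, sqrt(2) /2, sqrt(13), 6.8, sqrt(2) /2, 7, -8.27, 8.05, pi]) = [-8.87, -8.27, 1/pi, sqrt(2) /2, sqrt(2) /2, 2, pi, sqrt(13), 6.8, 7, 8.05]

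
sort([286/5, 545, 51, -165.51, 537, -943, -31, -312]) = [-943, -312, -165.51, -31, 51, 286/5, 537, 545]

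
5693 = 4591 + 1102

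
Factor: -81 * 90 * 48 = -1 * 2^5 * 3^7 * 5^1 = -349920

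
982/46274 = 491/23137 ≈ 0.0212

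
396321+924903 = 1321224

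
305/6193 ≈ 0.0492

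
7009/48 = 146+1/48 ≈ 146.02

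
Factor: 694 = 2^1*347^1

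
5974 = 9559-3585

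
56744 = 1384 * 41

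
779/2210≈0.352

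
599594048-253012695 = 346581353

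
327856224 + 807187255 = 1135043479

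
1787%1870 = 1787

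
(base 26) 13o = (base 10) 778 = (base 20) 1ii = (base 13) 47b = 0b1100001010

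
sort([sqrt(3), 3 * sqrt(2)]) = [sqrt(3), 3 * sqrt(2)]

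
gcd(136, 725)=1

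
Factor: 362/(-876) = -1 * 2^(-1) * 3^(-1) * 73^(-1) * 181^1 = -181/438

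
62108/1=62108=62108.00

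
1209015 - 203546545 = -202337530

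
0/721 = 0 = 0.00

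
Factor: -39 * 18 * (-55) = 2^1 * 3^3 * 5^1 * 11^1 * 13^1 = 38610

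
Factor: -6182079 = -1*3^1*53^1*59^1*659^1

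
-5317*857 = -4556669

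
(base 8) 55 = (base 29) 1g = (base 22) 21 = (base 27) 1i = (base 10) 45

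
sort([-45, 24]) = [-45, 24]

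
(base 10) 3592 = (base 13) 1834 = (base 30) 3tm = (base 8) 7010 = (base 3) 11221001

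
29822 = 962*31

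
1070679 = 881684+188995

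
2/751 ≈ 0.00266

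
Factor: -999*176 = -1*2^4*3^3*11^1*37^1 = -175824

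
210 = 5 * 42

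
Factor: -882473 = -1*173^1*5101^1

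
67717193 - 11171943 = 56545250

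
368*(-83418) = -30697824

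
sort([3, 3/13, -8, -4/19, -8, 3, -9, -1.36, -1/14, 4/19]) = [-9, -8, -8, -1.36, -4/19, -1/14, 4/19, 3/13, 3, 3]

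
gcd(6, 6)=6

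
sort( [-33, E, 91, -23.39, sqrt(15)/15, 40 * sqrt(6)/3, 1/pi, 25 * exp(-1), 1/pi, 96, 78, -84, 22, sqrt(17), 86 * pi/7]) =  [-84, -33, -23.39, sqrt(15)/15, 1/pi, 1/pi, E, sqrt(17), 25 * exp(-1), 22, 40 * sqrt(6)/3, 86 * pi/7, 78, 91, 96]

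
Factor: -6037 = -1*6037^1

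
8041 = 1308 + 6733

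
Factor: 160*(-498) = -1*2^6*3^1*5^1*83^1 = -79680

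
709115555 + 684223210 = 1393338765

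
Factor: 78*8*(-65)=-1*2^4*3^1*5^1*13^2=-40560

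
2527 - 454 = 2073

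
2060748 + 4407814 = 6468562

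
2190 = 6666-4476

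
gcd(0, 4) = 4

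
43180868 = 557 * 77524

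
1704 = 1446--258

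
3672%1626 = 420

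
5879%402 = 251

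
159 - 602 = -443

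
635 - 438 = 197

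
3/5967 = 1/1989 ≈ 0.000503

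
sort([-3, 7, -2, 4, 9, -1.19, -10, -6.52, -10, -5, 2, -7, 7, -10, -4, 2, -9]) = [-10, -10, -10, -9, -7, -6.52, -5, -4, -3, -2, -1.19, 2, 2, 4, 7, 7, 9]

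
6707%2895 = 917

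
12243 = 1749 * 7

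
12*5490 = 65880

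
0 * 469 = 0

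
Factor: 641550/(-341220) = -1*2^(-1)*5^1*7^1*11^(-2)*13^1 = -455/242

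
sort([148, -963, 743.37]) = [-963, 148, 743.37]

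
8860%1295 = 1090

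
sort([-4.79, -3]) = [-4.79, -3]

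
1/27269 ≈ 0.0000367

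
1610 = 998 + 612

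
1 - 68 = -67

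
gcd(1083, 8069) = 1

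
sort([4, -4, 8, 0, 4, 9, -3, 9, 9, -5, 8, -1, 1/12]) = [-5, -4, -3, -1, 0, 1/12, 4, 4, 8, 8, 9, 9, 9]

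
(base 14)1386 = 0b110101111010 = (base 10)3450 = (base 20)8ca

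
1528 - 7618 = -6090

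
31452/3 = 10484 = 10484.00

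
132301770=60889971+71411799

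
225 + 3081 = 3306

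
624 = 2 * 312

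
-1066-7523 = -8589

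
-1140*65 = -74100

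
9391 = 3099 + 6292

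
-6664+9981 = 3317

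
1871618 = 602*3109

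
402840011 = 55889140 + 346950871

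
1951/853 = 2 + 245/853 ≈ 2.29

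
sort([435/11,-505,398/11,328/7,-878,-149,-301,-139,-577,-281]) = [-878,-577,-505,-301,-281,-149,-139,398/11,435/11,328/7]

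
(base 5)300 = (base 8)113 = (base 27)2l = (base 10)75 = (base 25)30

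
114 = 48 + 66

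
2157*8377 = 18069189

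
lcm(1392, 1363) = 65424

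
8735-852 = 7883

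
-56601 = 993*(-57)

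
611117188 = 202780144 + 408337044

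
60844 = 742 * 82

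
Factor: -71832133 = -1*37^1*1941409^1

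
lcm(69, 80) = 5520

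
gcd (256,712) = 8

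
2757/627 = 919/209 ≈ 4.40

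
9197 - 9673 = -476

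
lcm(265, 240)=12720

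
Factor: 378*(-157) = -1*2^1*3^3*7^1*157^1 = -59346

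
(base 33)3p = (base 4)1330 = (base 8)174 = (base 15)84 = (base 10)124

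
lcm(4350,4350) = 4350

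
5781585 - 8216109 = -2434524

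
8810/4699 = 1 + 4111/4699 ≈ 1.87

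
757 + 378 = 1135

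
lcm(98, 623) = 8722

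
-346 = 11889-12235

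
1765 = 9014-7249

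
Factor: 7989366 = 2^1 * 3^1 * 7^1 * 11^1 * 17293^1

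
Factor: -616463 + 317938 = -1*5^2*11941^1 = -298525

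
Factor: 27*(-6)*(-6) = 2^2*3^5 = 972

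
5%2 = 1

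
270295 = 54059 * 5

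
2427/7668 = 809/2556 ≈ 0.317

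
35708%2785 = 2288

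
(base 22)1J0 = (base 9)1212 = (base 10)902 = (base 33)RB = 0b1110000110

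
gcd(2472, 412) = 412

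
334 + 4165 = 4499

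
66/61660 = 33/30830 ≈ 0.00107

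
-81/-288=9/32 ≈ 0.281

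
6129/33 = 185 + 8/11 ≈ 185.73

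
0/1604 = 0 = 0.00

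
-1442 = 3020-4462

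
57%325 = 57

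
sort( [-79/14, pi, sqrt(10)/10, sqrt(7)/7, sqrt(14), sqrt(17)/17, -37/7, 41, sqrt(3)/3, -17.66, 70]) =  [-17.66, -79/14, -37/7, sqrt(17)/17, sqrt(10)/10, sqrt(7)/7, sqrt(3)/3, pi, sqrt(14), 41, 70]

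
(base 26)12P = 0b1011110001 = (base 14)3BB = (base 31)O9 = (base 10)753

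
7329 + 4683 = 12012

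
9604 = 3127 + 6477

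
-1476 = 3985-5461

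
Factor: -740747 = -1 * 7^1 * 29^1 * 41^1 * 89^1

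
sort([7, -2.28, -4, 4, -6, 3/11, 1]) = [-6, -4, -2.28, 3/11, 1, 4, 7]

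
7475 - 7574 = -99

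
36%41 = 36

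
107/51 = 2+5/51 ≈ 2.10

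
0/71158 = 0 = 0.00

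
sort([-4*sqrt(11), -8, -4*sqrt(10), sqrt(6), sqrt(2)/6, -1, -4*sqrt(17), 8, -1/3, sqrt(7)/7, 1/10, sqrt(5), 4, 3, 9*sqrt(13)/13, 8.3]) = [-4*sqrt(17), -4*sqrt(11), -4*sqrt(10), -8, -1, -1/3, 1/10, sqrt(2)/6, sqrt(7)/7, sqrt(5), sqrt(6), 9*sqrt(13)/13, 3, 4, 8, 8.3]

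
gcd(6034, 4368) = 14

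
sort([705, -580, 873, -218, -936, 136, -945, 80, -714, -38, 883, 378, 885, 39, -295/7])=[-945, -936, -714, -580, -218, -295/7, -38, 39, 80, 136, 378, 705, 873, 883, 885]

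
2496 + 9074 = 11570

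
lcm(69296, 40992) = 2910432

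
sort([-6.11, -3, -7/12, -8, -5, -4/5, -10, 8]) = [-10, -8, -6.11, -5, -3, -4/5, -7/12, 8]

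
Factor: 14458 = 2^1 * 7229^1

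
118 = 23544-23426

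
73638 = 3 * 24546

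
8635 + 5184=13819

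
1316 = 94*14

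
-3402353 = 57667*(-59)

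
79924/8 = 9990 + 1/2 = 9990.50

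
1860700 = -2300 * (-809)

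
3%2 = 1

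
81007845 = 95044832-14036987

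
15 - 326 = -311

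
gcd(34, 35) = 1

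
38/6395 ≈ 0.00594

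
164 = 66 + 98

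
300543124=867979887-567436763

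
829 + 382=1211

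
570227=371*1537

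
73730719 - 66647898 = 7082821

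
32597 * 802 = 26142794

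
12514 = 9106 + 3408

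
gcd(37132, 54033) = 1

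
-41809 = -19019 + -22790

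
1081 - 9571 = -8490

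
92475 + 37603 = 130078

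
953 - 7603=-6650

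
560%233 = 94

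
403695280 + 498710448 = 902405728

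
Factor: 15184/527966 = 2^3*13^1*73^1*263983^(-1) = 7592/263983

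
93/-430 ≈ -0.216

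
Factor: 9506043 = 3^2*17^1*62131^1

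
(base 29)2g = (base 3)2202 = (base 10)74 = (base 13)59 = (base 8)112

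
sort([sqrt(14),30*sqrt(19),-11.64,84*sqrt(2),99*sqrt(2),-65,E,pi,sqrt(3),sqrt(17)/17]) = [-65,-11.64,sqrt(17)/17,sqrt(3),E,pi,sqrt(14),84*sqrt(2),30*sqrt(19),99*sqrt(2)]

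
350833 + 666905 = 1017738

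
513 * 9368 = 4805784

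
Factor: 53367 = 3^1*17789^1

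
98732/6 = 16455 + 1/3 ≈ 16455.33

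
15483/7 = 2211 + 6/7≈2211.86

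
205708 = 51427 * 4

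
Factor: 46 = 2^1*23^1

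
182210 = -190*(-959)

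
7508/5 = 1501+3/5 = 1501.60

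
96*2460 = 236160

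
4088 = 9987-5899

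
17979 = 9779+8200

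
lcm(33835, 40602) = 203010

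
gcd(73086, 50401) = 13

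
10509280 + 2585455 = 13094735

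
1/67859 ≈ 0.0000147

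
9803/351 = 27 + 326/351≈27.93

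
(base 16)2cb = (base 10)715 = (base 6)3151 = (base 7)2041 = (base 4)23023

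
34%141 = 34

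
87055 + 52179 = 139234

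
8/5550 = 4/2775 ≈ 0.00144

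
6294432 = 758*8304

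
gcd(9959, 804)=1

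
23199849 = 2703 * 8583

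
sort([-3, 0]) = [-3, 0]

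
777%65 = 62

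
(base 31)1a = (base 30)1b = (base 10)41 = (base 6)105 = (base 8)51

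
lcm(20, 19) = 380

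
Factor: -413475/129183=-1*5^2*17^(-2)*37^1=-925/289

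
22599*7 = 158193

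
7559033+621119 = 8180152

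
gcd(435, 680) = 5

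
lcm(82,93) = 7626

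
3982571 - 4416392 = -433821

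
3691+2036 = 5727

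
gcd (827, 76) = 1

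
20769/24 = 6923/8 ≈ 865.38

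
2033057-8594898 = -6561841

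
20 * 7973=159460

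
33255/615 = 54 + 3/41 ≈ 54.07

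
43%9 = 7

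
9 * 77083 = 693747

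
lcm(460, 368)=1840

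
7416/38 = 195 + 3/19 ≈ 195.16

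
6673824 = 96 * 69519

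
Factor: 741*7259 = 3^1*7^1*13^1*17^1*19^1*61^1 = 5378919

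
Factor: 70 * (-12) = -1 * 2^3 * 3^1 * 5^1 * 7^1 = -840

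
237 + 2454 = 2691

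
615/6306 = 205/2102 ≈ 0.0975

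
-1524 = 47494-49018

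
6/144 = 1/24≈0.0417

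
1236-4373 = -3137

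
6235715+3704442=9940157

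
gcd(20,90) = 10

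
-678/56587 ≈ -0.0120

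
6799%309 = 1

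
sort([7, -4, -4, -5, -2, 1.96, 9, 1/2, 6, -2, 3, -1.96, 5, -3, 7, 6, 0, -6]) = [-6, -5, -4, -4, -3, -2, -2, -1.96, 0, 1/2, 1.96, 3, 5, 6, 6, 7, 7, 9]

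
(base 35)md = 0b1100001111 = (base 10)783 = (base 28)rr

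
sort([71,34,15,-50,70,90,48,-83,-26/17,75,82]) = [-83,-50,-26/17,15,34,48,70,71,75,82,90]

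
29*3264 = 94656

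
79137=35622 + 43515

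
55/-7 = -7 - 6/7 ≈ -7.86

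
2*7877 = 15754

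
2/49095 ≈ 0.0000407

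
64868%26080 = 12708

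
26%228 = 26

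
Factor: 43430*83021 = 2^1*5^1*43^1*61^1*101^1*1361^1 = 3605602030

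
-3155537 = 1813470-4969007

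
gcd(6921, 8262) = 9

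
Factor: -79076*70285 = -1*2^2*5^1*53^1*373^1*14057^1 = -5557856660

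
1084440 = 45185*24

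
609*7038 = 4286142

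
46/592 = 23/296 ≈ 0.0777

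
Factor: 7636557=3^1*2545519^1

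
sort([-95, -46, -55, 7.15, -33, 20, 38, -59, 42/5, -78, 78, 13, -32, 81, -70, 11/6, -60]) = [-95, -78, -70, -60, -59, -55, -46, -33, -32, 11/6, 7.15, 42/5, 13, 20, 38, 78, 81]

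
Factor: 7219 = 7219^1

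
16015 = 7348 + 8667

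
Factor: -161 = -1 * 7^1 * 23^1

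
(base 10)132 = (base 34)3u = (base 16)84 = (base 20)6c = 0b10000100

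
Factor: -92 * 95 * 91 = -1 * 2^2 * 5^1 * 7^1 * 13^1 * 19^1 * 23^1 = -795340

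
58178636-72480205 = -14301569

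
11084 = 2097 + 8987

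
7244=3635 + 3609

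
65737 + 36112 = 101849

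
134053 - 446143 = -312090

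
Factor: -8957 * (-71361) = 3^4 * 13^2 * 53^1 * 881^1 = 639180477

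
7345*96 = 705120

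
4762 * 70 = 333340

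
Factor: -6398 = -1*2^1*7^1*457^1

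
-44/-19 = 2 + 6/19 ≈ 2.32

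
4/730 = 2/365≈0.00548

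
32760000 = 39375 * 832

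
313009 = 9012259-8699250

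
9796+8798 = 18594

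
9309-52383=-43074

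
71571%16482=5643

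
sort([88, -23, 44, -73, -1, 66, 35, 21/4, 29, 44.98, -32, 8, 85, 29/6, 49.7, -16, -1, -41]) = [-73, -41, -32, -23, -16, -1, -1, 29/6, 21/4, 8, 29, 35, 44, 44.98, 49.7, 66, 85, 88]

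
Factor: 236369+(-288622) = -1 * 52253^1 = -52253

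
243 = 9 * 27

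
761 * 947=720667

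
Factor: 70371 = 3^2 * 7^1 * 1117^1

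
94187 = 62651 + 31536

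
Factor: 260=2^2 * 5^1 * 13^1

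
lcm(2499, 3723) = 182427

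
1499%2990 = 1499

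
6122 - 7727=-1605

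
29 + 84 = 113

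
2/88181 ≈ 0.0000227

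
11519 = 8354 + 3165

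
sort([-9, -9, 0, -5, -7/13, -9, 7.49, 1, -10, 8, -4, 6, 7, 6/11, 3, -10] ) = [-10, -10, -9, -9, -9, -5, -4, -7/13, 0, 6/11, 1, 3, 6, 7, 7.49, 8] 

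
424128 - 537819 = -113691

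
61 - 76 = -15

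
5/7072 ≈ 0.000707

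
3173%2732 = 441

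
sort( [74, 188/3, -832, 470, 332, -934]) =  [-934, -832, 188/3, 74, 332, 470]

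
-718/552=-1 - 83/276 ≈ -1.30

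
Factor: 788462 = 2^1*19^1*20749^1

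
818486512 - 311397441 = 507089071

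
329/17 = 19+6/17 ≈ 19.35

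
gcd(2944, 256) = 128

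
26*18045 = 469170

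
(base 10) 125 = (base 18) 6h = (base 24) 55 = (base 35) 3k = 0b1111101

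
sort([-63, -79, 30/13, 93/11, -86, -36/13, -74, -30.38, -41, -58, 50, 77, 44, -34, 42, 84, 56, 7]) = [-86, -79, -74, -63, -58, -41, -34, -30.38, -36/13, 30/13, 7, 93/11, 42, 44, 50, 56, 77, 84]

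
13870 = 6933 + 6937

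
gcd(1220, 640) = 20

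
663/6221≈0.107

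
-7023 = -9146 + 2123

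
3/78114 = 1/26038 ≈ 0.0000384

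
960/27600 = 4/115 ≈ 0.0348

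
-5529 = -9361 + 3832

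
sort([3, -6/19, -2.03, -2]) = [-2.03, -2, -6/19, 3]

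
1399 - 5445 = -4046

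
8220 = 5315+2905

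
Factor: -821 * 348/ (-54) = 2^1 * 3^ (-2) * 29^1 * 821^1 = 47618/9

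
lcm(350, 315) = 3150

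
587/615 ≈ 0.954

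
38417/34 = 1129 + 31/34 ≈ 1129.91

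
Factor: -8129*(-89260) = 2^2*5^1*11^1*739^1*4463^1 = 725594540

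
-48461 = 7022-55483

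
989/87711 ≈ 0.0113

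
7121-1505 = 5616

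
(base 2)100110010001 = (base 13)1165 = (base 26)3g5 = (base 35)1yy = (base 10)2449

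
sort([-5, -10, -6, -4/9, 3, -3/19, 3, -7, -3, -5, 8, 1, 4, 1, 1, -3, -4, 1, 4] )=[-10, -7, -6, -5, -5, -4, -3, -3, -4/9, -3/19, 1, 1, 1, 1, 3, 3, 4, 4, 8] 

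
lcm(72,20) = 360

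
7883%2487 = 422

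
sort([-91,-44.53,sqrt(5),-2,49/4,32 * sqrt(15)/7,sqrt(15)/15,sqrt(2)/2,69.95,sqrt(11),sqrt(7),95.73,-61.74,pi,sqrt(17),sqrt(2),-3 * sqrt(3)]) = [-91,-61.74,-44.53,-3 * sqrt(3),-2,sqrt(15)/15,sqrt(2)/2,sqrt(2),sqrt(5),sqrt(7),pi,sqrt(11),sqrt(17),49/4,32 * sqrt(15)/7,69.95,95.73]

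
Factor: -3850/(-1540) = 2^(-1) * 5^1 = 5/2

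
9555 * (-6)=-57330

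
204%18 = 6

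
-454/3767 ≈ -0.121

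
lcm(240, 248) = 7440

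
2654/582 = 4 + 163/291 ≈ 4.56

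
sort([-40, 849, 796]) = [-40, 796, 849]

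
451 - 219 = 232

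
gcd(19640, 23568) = 3928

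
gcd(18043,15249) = 1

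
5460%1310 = 220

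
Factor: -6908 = -1 * 2^2 * 11^1 * 157^1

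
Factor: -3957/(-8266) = 2^(-1) * 3^1 * 1319^1 * 4133^(-1)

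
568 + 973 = 1541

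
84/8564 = 21/2141 ≈ 0.00981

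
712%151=108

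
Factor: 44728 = 2^3 * 5591^1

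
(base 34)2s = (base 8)140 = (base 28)3c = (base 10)96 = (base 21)4c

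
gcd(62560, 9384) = 3128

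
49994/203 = 246+8/29 ≈ 246.28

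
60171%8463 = 930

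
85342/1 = 85342 = 85342.00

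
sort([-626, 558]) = [-626, 558]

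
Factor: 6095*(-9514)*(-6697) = 2^1*5^1*23^1*37^1*53^1*67^1*71^1*181^1 = 388344497510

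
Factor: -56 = -1*2^3*7^1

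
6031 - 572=5459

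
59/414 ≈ 0.143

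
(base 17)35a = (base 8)1702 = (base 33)t5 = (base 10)962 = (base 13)590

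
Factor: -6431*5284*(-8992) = 2^7*59^1*109^1*281^1*1321^1 = 305560784768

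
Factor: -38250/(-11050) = 3^2 * 5^1 * 13^(-1) = 45/13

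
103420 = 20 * 5171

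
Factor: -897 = -1 * 3^1 * 13^1 * 23^1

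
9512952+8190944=17703896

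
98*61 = 5978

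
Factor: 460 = 2^2*5^1*23^1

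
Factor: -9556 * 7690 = -1 * 2^3 * 5^1 * 769^1 * 2389^1 = -73485640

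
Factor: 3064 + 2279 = 3^1 * 13^1 * 137^1 = 5343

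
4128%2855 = 1273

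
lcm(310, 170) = 5270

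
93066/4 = 46533/2 = 23266.50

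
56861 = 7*8123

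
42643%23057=19586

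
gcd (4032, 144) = 144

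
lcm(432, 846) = 20304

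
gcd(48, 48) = 48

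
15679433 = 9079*1727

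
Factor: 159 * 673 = 3^1 * 53^1 * 673^1 = 107007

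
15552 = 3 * 5184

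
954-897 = 57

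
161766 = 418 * 387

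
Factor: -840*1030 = -1*2^4*3^1*5^2*7^1*103^1 = -865200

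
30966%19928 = 11038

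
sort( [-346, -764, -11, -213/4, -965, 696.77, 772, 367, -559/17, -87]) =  [-965, -764, -346, -87, -213/4, -559/17, -11, 367, 696.77, 772]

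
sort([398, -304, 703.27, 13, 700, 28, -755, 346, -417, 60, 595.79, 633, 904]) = [-755, -417, -304, 13, 28, 60, 346, 398, 595.79, 633, 700, 703.27, 904]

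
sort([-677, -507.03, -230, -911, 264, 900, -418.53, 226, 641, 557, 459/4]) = [-911, -677, -507.03, -418.53, -230, 459/4, 226, 264, 557, 641, 900]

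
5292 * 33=174636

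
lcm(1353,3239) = 106887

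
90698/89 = 1019 + 7/89 ≈ 1019.08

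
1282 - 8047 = -6765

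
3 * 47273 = 141819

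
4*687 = 2748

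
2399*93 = 223107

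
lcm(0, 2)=0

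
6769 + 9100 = 15869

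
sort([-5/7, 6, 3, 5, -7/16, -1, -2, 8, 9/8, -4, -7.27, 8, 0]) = [-7.27, -4, -2, -1, -5/7, -7/16, 0, 9/8, 3, 5, 6, 8, 8]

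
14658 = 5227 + 9431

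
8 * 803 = 6424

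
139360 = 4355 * 32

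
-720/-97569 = 80/10841 ≈ 0.00738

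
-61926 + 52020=-9906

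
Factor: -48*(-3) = 2^4*3^2 = 144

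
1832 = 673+1159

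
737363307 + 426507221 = 1163870528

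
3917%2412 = 1505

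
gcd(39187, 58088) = 1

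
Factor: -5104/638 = -1 * 2^3 = -8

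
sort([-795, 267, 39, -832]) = [-832, -795, 39, 267]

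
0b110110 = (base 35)1j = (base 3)2000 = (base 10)54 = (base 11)4a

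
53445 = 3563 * 15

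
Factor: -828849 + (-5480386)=-1*5^1*19^1*66413^1=-6309235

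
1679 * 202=339158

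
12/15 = 4/5 = 0.80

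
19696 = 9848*2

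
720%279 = 162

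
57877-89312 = -31435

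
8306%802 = 286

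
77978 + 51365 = 129343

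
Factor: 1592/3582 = 2^2 * 3^(-2) = 4/9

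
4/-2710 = -2/1355 ≈ -0.00148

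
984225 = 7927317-6943092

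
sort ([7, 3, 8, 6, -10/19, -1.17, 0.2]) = [-1.17, -10/19, 0.2, 3, 6, 7, 8]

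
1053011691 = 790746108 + 262265583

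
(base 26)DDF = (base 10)9141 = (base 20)12H1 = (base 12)5359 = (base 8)21665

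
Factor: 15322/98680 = 2^(-2) * 5^(-1) * 47^1 * 163^1 * 2467^(-1) = 7661/49340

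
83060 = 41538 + 41522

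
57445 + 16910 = 74355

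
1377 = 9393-8016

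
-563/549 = -1 - 14/549 ≈ -1.03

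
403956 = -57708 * (-7)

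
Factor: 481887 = 3^2*7^1*7649^1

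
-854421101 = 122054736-976475837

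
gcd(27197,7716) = 1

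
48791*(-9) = -439119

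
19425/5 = 3885 = 3885.00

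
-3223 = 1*(-3223)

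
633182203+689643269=1322825472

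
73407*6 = 440442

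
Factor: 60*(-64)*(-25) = 2^8*3^1*5^3 = 96000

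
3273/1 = 3273 = 3273.00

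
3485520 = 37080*94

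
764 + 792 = 1556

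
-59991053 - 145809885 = -205800938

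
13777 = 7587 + 6190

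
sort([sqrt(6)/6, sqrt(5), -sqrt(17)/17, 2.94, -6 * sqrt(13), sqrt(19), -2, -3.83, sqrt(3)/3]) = [-6 * sqrt(13), -3.83, -2, -sqrt(17)/17, sqrt(6)/6, sqrt(3)/3, sqrt(5), 2.94, sqrt(19)]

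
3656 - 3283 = 373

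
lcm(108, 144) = 432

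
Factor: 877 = 877^1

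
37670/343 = 109+283/343 ≈ 109.83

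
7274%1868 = 1670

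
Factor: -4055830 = -1*2^1*5^1*239^1*1697^1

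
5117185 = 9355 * 547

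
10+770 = 780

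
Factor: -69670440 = -1*2^3*3^2*5^1*7^1*27647^1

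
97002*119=11543238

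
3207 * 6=19242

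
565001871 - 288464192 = 276537679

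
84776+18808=103584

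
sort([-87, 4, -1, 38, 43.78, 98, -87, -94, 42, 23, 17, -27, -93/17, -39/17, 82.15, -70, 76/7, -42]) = [-94, -87, -87, -70, -42, -27, -93/17, -39/17, -1, 4, 76/7, 17, 23, 38, 42, 43.78, 82.15, 98]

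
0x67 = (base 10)103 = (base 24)47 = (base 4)1213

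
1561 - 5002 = -3441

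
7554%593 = 438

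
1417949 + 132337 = 1550286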